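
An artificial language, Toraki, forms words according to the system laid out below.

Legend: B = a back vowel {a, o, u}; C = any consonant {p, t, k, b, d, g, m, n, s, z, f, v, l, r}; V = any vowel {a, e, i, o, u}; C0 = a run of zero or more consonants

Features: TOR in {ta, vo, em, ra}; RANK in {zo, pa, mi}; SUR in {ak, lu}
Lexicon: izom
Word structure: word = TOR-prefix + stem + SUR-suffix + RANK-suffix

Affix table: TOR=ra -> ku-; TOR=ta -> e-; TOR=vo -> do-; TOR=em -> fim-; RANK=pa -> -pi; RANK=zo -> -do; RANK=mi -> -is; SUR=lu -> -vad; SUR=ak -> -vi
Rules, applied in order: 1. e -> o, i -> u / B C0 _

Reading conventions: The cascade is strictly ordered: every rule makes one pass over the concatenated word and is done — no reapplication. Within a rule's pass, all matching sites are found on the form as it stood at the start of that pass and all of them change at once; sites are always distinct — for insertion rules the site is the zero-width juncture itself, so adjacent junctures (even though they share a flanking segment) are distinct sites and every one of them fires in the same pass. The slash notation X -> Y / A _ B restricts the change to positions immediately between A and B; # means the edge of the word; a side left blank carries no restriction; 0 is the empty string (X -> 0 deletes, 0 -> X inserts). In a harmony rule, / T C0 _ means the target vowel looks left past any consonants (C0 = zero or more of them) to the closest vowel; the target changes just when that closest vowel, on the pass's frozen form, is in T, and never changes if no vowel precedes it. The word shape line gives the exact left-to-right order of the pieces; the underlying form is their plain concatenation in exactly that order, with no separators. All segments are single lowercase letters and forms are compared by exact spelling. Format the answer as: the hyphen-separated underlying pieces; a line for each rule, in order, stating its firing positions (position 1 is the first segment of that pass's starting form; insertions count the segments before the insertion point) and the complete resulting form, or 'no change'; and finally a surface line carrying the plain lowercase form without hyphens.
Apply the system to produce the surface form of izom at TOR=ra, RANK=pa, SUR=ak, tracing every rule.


underlying: ku-izom-vi-pi
1. e -> o, i -> u / B C0 _: fires at position(s) 3, 8: kuuzomvupi
surface: kuuzomvupi


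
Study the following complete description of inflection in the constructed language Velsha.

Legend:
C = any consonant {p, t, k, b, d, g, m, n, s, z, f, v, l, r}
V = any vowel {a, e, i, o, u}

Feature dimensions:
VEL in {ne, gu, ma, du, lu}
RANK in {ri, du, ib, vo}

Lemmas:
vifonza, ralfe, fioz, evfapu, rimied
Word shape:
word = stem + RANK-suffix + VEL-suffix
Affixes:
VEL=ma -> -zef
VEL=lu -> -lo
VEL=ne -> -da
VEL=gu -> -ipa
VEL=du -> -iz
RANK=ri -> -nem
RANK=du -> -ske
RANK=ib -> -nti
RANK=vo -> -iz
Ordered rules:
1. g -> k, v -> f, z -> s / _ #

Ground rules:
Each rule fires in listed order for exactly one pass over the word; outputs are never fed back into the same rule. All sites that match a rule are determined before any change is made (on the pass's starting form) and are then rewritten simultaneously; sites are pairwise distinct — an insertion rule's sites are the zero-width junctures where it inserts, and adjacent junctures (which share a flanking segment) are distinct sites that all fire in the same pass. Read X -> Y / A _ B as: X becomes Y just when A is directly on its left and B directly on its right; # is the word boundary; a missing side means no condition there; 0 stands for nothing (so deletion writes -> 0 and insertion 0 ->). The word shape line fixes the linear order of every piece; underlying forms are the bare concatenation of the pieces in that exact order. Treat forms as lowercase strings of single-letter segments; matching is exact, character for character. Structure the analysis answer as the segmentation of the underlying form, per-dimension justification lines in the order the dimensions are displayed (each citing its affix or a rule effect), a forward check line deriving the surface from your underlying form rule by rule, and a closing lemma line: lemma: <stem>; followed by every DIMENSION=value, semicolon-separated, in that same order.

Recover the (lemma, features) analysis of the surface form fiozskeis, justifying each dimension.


underlying: fioz-ske-iz
VEL=du - signalled by the affix -iz
RANK=du - signalled by the affix -ske
check: fiozskeiz -> fiozskeis
lemma: fioz; VEL=du; RANK=du


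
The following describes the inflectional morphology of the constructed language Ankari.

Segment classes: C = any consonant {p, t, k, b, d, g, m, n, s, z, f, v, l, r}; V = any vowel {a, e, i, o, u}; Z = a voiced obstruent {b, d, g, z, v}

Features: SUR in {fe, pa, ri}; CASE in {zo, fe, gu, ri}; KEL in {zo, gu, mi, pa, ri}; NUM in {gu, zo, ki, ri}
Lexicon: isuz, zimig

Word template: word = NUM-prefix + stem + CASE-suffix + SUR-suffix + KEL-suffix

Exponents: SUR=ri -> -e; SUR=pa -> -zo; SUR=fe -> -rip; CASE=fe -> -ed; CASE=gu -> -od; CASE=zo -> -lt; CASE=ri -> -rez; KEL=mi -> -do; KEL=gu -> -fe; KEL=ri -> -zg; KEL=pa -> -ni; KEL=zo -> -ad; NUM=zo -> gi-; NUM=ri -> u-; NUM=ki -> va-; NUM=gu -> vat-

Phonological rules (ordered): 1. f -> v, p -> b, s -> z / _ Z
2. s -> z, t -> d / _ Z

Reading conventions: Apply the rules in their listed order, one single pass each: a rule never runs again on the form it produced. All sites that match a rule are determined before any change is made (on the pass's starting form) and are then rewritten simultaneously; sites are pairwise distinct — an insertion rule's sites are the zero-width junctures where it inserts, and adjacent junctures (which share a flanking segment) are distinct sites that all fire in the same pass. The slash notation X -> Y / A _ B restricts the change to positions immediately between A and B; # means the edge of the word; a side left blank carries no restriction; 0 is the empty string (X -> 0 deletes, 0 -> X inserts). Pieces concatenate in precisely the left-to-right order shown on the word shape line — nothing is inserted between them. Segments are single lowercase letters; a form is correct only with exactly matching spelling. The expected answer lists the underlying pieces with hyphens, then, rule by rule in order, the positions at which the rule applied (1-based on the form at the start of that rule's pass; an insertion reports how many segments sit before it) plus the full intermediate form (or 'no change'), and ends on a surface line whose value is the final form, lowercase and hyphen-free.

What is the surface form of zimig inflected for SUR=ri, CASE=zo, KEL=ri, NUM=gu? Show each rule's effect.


underlying: vat-zimig-lt-e-zg
1. f -> v, p -> b, s -> z / _ Z: no change
2. s -> z, t -> d / _ Z: fires at position(s) 3: vadzimigltezg
surface: vadzimigltezg


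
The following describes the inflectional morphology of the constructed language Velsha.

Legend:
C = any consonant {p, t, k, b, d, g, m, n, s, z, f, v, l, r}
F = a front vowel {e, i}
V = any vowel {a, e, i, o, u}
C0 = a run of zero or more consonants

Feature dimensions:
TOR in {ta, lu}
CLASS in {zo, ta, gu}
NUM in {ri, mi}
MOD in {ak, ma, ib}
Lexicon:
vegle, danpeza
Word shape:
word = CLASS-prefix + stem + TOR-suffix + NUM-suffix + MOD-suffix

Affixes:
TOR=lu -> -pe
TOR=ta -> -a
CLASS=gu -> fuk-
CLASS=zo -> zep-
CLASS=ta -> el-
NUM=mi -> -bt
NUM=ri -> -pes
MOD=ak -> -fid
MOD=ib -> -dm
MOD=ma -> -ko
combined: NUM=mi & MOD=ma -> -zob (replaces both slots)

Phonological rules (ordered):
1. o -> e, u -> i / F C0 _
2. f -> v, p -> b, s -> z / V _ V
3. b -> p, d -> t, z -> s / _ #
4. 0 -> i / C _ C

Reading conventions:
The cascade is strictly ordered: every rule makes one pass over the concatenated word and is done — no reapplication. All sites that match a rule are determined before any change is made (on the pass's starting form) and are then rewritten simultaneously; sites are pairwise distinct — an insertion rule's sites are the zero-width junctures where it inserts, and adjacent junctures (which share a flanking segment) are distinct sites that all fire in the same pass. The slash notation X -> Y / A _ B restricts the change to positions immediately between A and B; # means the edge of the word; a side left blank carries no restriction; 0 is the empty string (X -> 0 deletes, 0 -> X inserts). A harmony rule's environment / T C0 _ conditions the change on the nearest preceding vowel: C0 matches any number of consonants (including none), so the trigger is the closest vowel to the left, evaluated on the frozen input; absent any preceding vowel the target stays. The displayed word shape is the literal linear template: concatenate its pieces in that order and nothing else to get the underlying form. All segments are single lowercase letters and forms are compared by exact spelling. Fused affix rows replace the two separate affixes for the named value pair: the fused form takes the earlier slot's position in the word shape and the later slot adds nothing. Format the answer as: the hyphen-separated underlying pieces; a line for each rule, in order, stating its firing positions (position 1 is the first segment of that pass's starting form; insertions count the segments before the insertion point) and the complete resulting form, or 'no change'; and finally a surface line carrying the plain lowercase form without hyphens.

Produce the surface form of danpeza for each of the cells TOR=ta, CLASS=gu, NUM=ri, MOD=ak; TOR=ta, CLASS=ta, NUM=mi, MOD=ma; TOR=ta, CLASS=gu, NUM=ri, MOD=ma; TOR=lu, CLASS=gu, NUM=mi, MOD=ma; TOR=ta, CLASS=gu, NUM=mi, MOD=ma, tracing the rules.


cell TOR=ta, CLASS=gu, NUM=ri, MOD=ak:
underlying: fuk-danpeza-a-pes-fid
1. o -> e, u -> i / F C0 _: no change
2. f -> v, p -> b, s -> z / V _ V: fires at position(s) 12: fukdanpezaabesfid
3. b -> p, d -> t, z -> s / _ #: fires at position(s) 17: fukdanpezaabesfit
4. 0 -> i / C _ C: inserts after position(s) 3, 6, 14: fukidanipezaabesifit
surface: fukidanipezaabesifit

cell TOR=ta, CLASS=ta, NUM=mi, MOD=ma:
underlying: el-danpeza-a-zob
1. o -> e, u -> i / F C0 _: no change
2. f -> v, p -> b, s -> z / V _ V: no change
3. b -> p, d -> t, z -> s / _ #: fires at position(s) 13: eldanpezaazop
4. 0 -> i / C _ C: inserts after position(s) 2, 5: elidanipezaazop
surface: elidanipezaazop

cell TOR=ta, CLASS=gu, NUM=ri, MOD=ma:
underlying: fuk-danpeza-a-pes-ko
1. o -> e, u -> i / F C0 _: fires at position(s) 16: fukdanpezaapeske
2. f -> v, p -> b, s -> z / V _ V: fires at position(s) 12: fukdanpezaabeske
3. b -> p, d -> t, z -> s / _ #: no change
4. 0 -> i / C _ C: inserts after position(s) 3, 6, 14: fukidanipezaabesike
surface: fukidanipezaabesike

cell TOR=lu, CLASS=gu, NUM=mi, MOD=ma:
underlying: fuk-danpeza-pe-zob
1. o -> e, u -> i / F C0 _: fires at position(s) 14: fukdanpezapezeb
2. f -> v, p -> b, s -> z / V _ V: fires at position(s) 11: fukdanpezabezeb
3. b -> p, d -> t, z -> s / _ #: fires at position(s) 15: fukdanpezabezep
4. 0 -> i / C _ C: inserts after position(s) 3, 6: fukidanipezabezep
surface: fukidanipezabezep

cell TOR=ta, CLASS=gu, NUM=mi, MOD=ma:
underlying: fuk-danpeza-a-zob
1. o -> e, u -> i / F C0 _: no change
2. f -> v, p -> b, s -> z / V _ V: no change
3. b -> p, d -> t, z -> s / _ #: fires at position(s) 14: fukdanpezaazop
4. 0 -> i / C _ C: inserts after position(s) 3, 6: fukidanipezaazop
surface: fukidanipezaazop


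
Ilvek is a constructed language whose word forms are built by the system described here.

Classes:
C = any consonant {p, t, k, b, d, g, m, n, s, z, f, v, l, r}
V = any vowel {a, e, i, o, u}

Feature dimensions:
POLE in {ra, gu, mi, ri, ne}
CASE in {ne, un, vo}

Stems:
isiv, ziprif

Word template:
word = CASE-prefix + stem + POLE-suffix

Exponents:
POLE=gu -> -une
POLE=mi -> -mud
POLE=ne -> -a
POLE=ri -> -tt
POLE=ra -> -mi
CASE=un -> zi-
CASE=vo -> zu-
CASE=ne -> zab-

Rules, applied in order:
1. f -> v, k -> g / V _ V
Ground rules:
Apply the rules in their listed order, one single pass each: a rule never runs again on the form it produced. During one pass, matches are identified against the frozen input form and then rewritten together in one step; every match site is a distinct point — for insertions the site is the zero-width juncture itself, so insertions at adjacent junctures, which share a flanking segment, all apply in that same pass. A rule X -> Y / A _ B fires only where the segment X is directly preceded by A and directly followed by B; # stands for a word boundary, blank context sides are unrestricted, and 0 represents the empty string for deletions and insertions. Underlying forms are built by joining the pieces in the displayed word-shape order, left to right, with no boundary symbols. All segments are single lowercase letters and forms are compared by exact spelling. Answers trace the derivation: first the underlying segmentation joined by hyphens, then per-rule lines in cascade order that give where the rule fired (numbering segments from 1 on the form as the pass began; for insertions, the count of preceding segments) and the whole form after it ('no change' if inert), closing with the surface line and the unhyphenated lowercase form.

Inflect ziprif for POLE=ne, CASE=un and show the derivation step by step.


underlying: zi-ziprif-a
1. f -> v, k -> g / V _ V: fires at position(s) 8: zizipriva
surface: zizipriva


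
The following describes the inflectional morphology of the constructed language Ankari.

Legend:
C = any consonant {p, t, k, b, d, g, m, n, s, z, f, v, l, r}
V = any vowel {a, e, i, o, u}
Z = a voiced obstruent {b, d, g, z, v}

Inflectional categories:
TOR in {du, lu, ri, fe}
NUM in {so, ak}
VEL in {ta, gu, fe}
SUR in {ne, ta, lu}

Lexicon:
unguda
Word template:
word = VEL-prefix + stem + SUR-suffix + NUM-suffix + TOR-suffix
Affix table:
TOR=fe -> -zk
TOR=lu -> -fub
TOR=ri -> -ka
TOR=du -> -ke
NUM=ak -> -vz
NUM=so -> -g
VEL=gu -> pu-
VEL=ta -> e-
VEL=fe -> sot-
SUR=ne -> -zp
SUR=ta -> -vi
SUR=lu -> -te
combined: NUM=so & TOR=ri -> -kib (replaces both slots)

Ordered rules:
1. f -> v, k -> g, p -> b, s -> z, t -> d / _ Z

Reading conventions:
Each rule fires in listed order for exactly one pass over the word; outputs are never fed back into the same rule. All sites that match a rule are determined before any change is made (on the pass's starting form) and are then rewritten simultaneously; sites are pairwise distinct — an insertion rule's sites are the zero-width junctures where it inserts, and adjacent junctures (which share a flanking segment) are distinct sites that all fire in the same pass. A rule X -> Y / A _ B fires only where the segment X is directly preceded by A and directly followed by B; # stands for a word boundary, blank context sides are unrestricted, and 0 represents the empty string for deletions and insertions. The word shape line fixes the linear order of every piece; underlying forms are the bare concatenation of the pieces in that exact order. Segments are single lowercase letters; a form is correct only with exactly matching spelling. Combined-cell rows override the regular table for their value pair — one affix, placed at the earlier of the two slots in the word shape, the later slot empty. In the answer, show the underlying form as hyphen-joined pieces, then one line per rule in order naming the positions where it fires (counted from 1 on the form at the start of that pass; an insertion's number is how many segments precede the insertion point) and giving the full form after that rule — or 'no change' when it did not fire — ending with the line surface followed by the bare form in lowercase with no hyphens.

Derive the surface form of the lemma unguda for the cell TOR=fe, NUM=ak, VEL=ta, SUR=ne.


underlying: e-unguda-zp-vz-zk
1. f -> v, k -> g, p -> b, s -> z, t -> d / _ Z: fires at position(s) 9: eungudazbvzzk
surface: eungudazbvzzk


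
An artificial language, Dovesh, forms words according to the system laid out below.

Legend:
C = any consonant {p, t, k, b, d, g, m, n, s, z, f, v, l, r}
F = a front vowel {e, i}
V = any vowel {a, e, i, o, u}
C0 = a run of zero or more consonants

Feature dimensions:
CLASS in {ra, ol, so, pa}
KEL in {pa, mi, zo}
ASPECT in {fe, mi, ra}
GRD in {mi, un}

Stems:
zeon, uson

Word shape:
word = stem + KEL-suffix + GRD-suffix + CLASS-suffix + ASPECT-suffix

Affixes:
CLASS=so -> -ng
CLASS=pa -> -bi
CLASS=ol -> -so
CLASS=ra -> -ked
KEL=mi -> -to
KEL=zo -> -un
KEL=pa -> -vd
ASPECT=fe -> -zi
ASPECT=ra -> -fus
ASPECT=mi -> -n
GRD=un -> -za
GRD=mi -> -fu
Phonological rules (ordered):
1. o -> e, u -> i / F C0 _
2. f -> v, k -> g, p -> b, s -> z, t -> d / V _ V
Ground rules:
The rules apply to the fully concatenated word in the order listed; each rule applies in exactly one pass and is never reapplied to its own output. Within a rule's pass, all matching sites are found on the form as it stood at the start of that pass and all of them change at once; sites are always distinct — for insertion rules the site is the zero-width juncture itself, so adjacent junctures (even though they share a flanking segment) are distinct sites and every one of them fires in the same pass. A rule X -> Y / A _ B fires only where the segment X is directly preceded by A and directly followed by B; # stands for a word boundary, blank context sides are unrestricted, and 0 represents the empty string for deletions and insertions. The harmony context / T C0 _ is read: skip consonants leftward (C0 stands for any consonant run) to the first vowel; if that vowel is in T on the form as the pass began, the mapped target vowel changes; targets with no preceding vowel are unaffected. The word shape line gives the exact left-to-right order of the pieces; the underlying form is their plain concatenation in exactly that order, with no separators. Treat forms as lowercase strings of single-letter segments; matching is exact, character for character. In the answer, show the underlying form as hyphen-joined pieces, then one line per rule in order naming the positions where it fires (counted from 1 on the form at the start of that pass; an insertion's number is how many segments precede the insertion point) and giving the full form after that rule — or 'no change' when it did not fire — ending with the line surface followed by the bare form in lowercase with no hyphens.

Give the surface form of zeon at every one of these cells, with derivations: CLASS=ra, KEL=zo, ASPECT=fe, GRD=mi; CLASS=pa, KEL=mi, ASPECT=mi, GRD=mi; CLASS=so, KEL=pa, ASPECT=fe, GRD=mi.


cell CLASS=ra, KEL=zo, ASPECT=fe, GRD=mi:
underlying: zeon-un-fu-ked-zi
1. o -> e, u -> i / F C0 _: fires at position(s) 3: zeenunfukedzi
2. f -> v, k -> g, p -> b, s -> z, t -> d / V _ V: fires at position(s) 9: zeenunfugedzi
surface: zeenunfugedzi

cell CLASS=pa, KEL=mi, ASPECT=mi, GRD=mi:
underlying: zeon-to-fu-bi-n
1. o -> e, u -> i / F C0 _: fires at position(s) 3: zeentofubin
2. f -> v, k -> g, p -> b, s -> z, t -> d / V _ V: fires at position(s) 7: zeentovubin
surface: zeentovubin

cell CLASS=so, KEL=pa, ASPECT=fe, GRD=mi:
underlying: zeon-vd-fu-ng-zi
1. o -> e, u -> i / F C0 _: fires at position(s) 3: zeenvdfungzi
2. f -> v, k -> g, p -> b, s -> z, t -> d / V _ V: no change
surface: zeenvdfungzi


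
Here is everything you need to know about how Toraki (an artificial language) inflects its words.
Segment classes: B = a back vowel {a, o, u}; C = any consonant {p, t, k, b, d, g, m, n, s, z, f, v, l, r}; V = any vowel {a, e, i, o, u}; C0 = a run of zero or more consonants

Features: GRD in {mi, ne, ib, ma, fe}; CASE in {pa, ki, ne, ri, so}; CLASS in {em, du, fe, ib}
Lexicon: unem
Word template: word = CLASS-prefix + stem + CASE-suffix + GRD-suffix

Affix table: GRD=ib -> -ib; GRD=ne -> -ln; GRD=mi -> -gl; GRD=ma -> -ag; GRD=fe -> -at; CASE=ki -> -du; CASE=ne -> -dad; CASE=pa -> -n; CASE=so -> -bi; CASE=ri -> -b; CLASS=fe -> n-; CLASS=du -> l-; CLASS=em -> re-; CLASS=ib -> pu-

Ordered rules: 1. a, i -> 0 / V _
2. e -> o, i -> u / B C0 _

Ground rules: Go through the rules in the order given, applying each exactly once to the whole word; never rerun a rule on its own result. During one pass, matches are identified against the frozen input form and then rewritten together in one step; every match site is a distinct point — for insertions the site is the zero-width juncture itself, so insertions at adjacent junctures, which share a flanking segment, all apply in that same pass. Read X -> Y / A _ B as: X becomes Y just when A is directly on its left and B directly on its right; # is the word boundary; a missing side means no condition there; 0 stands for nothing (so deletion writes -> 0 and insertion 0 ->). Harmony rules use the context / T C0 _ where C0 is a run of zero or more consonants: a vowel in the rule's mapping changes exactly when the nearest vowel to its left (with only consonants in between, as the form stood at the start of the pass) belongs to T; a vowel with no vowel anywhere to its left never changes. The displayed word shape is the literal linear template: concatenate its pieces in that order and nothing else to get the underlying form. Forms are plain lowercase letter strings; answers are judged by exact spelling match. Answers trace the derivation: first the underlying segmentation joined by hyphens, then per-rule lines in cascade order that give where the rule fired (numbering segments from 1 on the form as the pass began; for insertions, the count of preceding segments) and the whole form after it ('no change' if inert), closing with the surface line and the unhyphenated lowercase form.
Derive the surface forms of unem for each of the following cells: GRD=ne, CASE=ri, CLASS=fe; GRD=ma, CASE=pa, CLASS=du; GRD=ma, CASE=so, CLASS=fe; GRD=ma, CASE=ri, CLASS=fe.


cell GRD=ne, CASE=ri, CLASS=fe:
underlying: n-unem-b-ln
1. a, i -> 0 / V _: no change
2. e -> o, i -> u / B C0 _: fires at position(s) 4: nunombln
surface: nunombln

cell GRD=ma, CASE=pa, CLASS=du:
underlying: l-unem-n-ag
1. a, i -> 0 / V _: no change
2. e -> o, i -> u / B C0 _: fires at position(s) 4: lunomnag
surface: lunomnag

cell GRD=ma, CASE=so, CLASS=fe:
underlying: n-unem-bi-ag
1. a, i -> 0 / V _: fires at position(s) 8: nunembig
2. e -> o, i -> u / B C0 _: fires at position(s) 4: nunombig
surface: nunombig

cell GRD=ma, CASE=ri, CLASS=fe:
underlying: n-unem-b-ag
1. a, i -> 0 / V _: no change
2. e -> o, i -> u / B C0 _: fires at position(s) 4: nunombag
surface: nunombag


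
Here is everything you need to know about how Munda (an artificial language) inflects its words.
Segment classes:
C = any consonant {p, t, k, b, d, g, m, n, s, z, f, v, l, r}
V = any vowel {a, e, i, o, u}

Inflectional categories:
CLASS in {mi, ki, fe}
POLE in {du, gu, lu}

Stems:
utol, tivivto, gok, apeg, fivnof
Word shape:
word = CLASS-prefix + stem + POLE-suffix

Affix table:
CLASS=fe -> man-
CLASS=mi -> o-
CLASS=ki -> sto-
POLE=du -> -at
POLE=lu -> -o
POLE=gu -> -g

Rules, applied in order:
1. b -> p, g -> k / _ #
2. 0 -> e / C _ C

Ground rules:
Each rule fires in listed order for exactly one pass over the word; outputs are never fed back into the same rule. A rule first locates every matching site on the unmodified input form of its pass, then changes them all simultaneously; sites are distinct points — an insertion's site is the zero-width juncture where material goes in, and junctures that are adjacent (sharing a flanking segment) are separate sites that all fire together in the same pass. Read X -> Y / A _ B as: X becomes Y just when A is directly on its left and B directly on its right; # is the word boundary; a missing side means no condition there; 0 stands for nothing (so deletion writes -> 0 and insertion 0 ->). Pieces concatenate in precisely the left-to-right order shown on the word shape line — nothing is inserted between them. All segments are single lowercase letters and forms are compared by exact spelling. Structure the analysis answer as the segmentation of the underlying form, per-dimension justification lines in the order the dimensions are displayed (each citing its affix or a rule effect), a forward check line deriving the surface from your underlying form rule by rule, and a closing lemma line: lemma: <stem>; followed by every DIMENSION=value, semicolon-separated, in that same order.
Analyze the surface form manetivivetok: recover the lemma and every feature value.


underlying: man-tivivto-g
CLASS=fe - signalled by the affix man-
POLE=gu - signalled by the affix -g
check: mantivivtog -> mantivivtok -> manetivivetok
lemma: tivivto; CLASS=fe; POLE=gu


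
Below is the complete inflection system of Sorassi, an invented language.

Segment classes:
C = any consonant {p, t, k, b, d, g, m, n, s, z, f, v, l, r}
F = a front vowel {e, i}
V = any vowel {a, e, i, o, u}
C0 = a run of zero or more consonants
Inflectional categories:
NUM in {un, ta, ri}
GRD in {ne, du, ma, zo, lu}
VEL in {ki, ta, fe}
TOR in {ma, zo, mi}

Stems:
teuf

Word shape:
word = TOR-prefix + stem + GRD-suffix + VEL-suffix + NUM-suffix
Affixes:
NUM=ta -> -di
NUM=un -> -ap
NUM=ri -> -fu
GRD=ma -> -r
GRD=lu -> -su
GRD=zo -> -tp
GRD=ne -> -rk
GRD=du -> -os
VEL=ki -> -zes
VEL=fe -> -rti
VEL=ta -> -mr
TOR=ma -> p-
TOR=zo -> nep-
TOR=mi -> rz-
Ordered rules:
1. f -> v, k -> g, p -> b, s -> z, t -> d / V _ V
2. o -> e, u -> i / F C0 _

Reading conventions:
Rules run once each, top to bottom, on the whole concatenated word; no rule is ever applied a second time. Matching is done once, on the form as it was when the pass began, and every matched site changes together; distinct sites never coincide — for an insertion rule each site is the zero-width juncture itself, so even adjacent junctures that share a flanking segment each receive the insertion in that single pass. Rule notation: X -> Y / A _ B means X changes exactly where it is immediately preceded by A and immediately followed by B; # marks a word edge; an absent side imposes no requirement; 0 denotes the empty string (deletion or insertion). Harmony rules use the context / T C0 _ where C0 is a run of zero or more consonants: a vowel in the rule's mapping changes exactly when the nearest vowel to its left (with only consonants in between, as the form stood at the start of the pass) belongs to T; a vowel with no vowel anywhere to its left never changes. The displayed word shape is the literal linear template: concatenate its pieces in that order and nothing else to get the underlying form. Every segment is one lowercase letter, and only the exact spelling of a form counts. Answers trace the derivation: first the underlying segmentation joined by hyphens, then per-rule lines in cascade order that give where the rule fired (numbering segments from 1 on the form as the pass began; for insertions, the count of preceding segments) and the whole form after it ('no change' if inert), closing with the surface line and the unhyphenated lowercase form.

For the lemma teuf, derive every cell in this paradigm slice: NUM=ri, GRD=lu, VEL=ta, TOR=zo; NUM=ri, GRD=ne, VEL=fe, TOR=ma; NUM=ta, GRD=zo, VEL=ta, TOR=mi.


cell NUM=ri, GRD=lu, VEL=ta, TOR=zo:
underlying: nep-teuf-su-mr-fu
1. f -> v, k -> g, p -> b, s -> z, t -> d / V _ V: no change
2. o -> e, u -> i / F C0 _: fires at position(s) 6: nepteifsumrfu
surface: nepteifsumrfu

cell NUM=ri, GRD=ne, VEL=fe, TOR=ma:
underlying: p-teuf-rk-rti-fu
1. f -> v, k -> g, p -> b, s -> z, t -> d / V _ V: fires at position(s) 11: pteufrkrtivu
2. o -> e, u -> i / F C0 _: fires at position(s) 4, 12: pteifrkrtivi
surface: pteifrkrtivi

cell NUM=ta, GRD=zo, VEL=ta, TOR=mi:
underlying: rz-teuf-tp-mr-di
1. f -> v, k -> g, p -> b, s -> z, t -> d / V _ V: no change
2. o -> e, u -> i / F C0 _: fires at position(s) 5: rzteiftpmrdi
surface: rzteiftpmrdi


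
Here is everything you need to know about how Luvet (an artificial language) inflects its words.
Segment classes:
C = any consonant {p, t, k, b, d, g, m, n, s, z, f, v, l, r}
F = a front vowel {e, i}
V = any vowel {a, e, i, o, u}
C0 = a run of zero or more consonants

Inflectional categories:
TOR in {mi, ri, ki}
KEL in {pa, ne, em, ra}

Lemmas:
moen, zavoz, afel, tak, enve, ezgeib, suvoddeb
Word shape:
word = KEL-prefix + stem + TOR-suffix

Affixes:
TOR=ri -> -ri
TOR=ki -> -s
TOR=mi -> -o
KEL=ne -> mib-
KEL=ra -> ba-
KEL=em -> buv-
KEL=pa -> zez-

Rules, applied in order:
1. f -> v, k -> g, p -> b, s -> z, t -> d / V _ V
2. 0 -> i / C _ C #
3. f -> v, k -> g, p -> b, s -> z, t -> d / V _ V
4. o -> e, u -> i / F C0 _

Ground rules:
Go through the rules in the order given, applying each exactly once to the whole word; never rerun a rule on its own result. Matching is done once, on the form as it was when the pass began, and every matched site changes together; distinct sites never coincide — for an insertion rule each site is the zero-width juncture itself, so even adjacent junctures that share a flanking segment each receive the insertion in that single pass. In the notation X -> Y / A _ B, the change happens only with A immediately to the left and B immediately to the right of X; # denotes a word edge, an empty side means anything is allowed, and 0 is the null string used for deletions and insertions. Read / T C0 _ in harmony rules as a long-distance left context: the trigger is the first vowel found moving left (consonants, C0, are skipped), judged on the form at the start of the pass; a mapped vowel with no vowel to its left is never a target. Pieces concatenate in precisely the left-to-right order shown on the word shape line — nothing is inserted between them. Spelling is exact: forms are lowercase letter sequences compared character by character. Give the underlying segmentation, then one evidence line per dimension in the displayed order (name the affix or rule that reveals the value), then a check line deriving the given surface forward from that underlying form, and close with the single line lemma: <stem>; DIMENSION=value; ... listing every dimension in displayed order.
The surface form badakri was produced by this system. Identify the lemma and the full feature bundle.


underlying: ba-tak-ri
TOR=ri - signalled by the affix -ri
KEL=ra - signalled by the affix ba-
check: batakri -> badakri -> badakri -> badakri -> badakri
lemma: tak; TOR=ri; KEL=ra


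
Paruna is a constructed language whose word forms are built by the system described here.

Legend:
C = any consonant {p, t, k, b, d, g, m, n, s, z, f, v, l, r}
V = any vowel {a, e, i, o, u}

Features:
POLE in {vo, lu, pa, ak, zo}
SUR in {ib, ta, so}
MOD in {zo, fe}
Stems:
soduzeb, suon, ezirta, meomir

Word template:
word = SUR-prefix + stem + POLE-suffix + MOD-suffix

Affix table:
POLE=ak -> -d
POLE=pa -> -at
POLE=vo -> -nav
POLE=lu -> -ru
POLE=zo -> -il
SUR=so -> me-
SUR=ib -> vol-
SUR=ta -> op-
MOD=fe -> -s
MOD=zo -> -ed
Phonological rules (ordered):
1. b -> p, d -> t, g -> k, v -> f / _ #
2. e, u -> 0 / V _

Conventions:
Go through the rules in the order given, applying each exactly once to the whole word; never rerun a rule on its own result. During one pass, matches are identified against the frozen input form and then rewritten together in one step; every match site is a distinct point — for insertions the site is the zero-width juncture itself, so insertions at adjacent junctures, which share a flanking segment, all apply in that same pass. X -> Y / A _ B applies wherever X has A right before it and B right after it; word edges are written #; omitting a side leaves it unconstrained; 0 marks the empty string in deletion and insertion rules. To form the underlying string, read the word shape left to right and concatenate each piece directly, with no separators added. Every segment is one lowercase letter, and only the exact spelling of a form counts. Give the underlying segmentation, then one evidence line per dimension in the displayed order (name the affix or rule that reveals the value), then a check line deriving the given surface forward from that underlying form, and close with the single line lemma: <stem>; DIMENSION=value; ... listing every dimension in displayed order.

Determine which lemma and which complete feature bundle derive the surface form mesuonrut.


underlying: me-suon-ru-ed
POLE=lu - signalled by the affix -ru
SUR=so - signalled by the affix me-
MOD=zo - signalled by the affix -ed
check: mesuonrued -> mesuonruet -> mesuonrut
lemma: suon; POLE=lu; SUR=so; MOD=zo


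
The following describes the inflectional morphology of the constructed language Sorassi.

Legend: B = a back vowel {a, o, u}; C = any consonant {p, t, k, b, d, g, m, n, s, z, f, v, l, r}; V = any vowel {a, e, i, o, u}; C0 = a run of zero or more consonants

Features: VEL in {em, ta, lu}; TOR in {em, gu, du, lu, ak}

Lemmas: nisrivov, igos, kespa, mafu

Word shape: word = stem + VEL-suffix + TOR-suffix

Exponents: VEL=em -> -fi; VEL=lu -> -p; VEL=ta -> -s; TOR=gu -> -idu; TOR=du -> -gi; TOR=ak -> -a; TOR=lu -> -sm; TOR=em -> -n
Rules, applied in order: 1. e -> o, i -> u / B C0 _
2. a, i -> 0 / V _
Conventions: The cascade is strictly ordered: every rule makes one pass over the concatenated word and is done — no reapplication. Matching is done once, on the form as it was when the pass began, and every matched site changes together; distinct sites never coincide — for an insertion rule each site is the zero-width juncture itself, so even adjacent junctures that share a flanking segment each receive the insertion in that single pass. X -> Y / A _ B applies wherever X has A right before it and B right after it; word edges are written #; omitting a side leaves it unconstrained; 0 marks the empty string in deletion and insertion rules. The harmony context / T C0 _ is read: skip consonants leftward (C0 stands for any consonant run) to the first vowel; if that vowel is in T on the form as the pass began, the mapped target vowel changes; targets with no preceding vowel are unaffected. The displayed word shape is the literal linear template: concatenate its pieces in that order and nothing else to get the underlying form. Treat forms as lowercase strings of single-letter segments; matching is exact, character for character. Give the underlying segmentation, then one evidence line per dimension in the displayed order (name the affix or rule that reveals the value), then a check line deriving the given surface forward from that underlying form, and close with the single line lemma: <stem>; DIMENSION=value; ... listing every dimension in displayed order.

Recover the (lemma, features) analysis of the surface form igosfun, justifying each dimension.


underlying: igos-fi-n
VEL=em - signalled by the affix -fi
TOR=em - signalled by the affix -n
check: igosfin -> igosfun -> igosfun
lemma: igos; VEL=em; TOR=em


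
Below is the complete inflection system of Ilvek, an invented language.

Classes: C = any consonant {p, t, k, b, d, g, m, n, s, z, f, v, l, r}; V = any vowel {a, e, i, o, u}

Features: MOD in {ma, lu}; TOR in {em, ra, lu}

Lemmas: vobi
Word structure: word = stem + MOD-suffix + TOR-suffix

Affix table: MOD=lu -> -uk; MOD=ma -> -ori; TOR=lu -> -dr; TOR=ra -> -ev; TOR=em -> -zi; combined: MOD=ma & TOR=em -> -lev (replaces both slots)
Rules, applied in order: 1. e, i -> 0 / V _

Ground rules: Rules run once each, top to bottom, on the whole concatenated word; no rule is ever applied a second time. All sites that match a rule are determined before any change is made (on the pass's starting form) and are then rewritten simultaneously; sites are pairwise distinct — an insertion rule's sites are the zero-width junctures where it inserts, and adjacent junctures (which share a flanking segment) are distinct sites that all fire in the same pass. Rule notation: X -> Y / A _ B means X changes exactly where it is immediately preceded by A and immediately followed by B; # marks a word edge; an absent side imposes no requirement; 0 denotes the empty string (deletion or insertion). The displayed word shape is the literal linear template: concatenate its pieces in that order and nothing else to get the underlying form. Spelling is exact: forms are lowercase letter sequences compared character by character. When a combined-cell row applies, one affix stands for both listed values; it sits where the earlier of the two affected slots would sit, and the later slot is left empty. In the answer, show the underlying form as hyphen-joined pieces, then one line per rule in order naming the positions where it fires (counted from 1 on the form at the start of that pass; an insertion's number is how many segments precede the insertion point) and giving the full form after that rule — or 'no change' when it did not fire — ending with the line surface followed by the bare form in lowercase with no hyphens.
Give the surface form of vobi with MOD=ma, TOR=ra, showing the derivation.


underlying: vobi-ori-ev
1. e, i -> 0 / V _: fires at position(s) 8: vobioriv
surface: vobioriv


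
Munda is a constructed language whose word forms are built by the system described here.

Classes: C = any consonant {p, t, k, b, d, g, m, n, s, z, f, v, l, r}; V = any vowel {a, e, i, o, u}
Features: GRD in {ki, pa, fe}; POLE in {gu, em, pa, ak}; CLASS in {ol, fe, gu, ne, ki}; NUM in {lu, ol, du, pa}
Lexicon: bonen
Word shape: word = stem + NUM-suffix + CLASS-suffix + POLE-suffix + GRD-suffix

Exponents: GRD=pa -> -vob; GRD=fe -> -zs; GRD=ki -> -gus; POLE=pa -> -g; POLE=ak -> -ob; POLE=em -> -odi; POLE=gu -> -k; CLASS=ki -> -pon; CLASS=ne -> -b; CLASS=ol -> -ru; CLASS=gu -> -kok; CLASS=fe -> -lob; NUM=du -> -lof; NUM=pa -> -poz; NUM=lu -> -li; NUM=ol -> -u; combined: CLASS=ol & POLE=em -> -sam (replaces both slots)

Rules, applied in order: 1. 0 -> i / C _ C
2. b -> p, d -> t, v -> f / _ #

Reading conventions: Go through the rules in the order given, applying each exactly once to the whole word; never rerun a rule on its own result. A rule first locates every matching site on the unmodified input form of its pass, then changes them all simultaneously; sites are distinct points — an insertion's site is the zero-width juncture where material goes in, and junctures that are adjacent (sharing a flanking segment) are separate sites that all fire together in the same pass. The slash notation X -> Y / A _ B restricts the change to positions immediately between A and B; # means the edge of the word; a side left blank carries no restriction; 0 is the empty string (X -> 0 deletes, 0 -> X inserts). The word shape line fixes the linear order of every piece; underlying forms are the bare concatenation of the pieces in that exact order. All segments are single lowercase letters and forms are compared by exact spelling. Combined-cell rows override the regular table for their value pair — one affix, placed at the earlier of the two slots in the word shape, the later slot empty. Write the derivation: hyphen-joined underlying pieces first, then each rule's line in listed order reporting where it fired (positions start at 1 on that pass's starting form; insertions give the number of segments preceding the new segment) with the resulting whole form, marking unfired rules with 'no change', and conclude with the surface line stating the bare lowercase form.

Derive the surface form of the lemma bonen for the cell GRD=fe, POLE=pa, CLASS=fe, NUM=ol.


underlying: bonen-u-lob-g-zs
1. 0 -> i / C _ C: inserts after position(s) 9, 10, 11: bonenulobigizis
2. b -> p, d -> t, v -> f / _ #: no change
surface: bonenulobigizis


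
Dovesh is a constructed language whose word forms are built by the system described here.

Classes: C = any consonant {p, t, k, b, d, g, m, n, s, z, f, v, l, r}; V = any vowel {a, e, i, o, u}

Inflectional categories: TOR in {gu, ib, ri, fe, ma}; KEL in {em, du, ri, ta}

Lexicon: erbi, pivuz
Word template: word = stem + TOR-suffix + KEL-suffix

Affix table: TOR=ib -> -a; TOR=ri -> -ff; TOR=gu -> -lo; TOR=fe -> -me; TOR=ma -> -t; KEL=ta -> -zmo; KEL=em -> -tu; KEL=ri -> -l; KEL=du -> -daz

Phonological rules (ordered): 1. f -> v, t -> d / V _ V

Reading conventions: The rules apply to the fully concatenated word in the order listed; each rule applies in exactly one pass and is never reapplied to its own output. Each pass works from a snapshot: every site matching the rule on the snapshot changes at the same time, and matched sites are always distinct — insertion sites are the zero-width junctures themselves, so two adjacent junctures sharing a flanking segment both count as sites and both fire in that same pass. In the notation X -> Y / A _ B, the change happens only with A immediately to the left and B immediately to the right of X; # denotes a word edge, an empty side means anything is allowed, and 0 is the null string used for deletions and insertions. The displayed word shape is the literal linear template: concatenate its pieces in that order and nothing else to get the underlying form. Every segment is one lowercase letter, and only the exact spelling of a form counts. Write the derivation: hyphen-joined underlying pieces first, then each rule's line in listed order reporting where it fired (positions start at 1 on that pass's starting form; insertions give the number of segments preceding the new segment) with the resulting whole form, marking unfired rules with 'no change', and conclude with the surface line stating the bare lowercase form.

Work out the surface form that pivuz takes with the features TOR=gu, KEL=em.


underlying: pivuz-lo-tu
1. f -> v, t -> d / V _ V: fires at position(s) 8: pivuzlodu
surface: pivuzlodu
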